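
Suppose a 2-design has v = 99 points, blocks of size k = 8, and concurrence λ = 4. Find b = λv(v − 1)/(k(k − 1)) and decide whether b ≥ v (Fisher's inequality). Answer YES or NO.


b = λv(v − 1)/(k(k − 1)) = 4·99·98/(8·7) = 38808/56 = 693.
Compare with v = 99: b ≥ v, so Fisher's inequality holds.

YES


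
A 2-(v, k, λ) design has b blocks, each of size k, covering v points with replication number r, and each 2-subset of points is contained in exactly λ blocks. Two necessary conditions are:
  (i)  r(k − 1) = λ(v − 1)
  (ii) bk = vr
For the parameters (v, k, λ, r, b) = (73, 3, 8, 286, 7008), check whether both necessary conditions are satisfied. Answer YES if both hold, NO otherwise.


Condition (i): r(k − 1) = 286·2 = 572; λ(v − 1) = 8·72 = 576. Match? NO.
Condition (ii): bk = 7008·3 = 21024; vr = 73·286 = 20878. Match? NO.
Both conditions hold? NO.

NO


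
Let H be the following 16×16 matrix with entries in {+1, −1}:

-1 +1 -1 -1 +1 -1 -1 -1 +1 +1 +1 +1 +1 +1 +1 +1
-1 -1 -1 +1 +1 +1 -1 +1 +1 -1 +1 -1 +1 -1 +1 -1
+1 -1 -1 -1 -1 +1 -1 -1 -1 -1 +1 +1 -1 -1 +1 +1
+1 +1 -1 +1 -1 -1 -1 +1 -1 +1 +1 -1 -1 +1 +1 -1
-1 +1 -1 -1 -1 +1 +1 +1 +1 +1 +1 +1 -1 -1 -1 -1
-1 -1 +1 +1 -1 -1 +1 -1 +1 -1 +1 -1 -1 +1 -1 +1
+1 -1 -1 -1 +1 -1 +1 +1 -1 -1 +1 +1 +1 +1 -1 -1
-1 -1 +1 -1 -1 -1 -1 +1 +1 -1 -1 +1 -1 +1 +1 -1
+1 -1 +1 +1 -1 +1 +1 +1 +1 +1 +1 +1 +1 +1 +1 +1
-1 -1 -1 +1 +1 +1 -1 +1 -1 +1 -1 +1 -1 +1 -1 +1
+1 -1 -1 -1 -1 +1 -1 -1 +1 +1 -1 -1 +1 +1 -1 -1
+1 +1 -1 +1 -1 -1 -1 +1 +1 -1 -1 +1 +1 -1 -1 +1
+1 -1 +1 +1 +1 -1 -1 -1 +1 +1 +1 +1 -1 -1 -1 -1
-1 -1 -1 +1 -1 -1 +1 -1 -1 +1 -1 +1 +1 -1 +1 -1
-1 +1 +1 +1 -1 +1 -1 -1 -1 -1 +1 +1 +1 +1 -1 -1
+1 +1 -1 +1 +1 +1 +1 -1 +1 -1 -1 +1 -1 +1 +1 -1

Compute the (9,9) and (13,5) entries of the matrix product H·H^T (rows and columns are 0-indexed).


Row 5 of H: [-1, -1, 1, 1, -1, -1, 1, -1, 1, -1, 1, -1, -1, 1, -1, 1].
Row 9 of H: [-1, -1, -1, 1, 1, 1, -1, 1, -1, 1, -1, 1, -1, 1, -1, 1].
Row 13 of H: [-1, -1, -1, 1, -1, -1, 1, -1, -1, 1, -1, 1, 1, -1, 1, -1].
(H·H^T)[9][9] = Σ_j H[9][j]·H[9][j] = (-1)² + (-1)² + (-1)² + (1)² + (1)² + (1)² + (-1)² + (1)² + (-1)² + (1)² + (-1)² + (1)² + (-1)² + (1)² + (-1)² + (1)² = 1 + 1 + 1 + 1 + 1 + 1 + 1 + 1 + 1 + 1 + 1 + 1 + 1 + 1 + 1 + 1 = 16.
(H·H^T)[13][5] = Σ_j H[13][j]·H[5][j] = (-1)·(-1) + (-1)·(-1) + (-1)·(1) + (1)·(1) + (-1)·(-1) + (-1)·(-1) + (1)·(1) + (-1)·(-1) + (-1)·(1) + (1)·(-1) + (-1)·(1) + (1)·(-1) + (1)·(-1) + (-1)·(1) + (1)·(-1) + (-1)·(1) = 1 + 1 + -1 + 1 + 1 + 1 + 1 + 1 + -1 + -1 + -1 + -1 + -1 + -1 + -1 + -1 = -2.
Rows 13 and 5 are not orthogonal (dot product = -2 ≠ 0), so H is not a Hadamard matrix.

(9,9) entry = 16; (13,5) entry = -2.


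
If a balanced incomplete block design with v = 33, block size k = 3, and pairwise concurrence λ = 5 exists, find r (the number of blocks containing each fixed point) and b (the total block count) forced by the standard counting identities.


Any 2-(v, k, λ) BIBD satisfies two necessary conditions:
  (i)  Each point sits in r blocks, and counting incidences through any fixed point gives r(k − 1) = λ(v − 1), so r = λ(v − 1)/(k − 1).
  (ii) Total incidences bk = vr, so b = vr/k.
Step 1: r = λ(v − 1)/(k − 1) = 5·(33 − 1)/(3 − 1) = 5·32/2 = 160/2 = 80.
Step 2: b = vr/k = 33·80/3 = 2640/3 = 880.
Check integrality: r = 80 ∈ Z ✓, b = 880 ∈ Z ✓.
(These identities are necessary conditions: they determine r and b for any design with these parameters, but do not by themselves prove that one exists.)

r = 80, b = 880.


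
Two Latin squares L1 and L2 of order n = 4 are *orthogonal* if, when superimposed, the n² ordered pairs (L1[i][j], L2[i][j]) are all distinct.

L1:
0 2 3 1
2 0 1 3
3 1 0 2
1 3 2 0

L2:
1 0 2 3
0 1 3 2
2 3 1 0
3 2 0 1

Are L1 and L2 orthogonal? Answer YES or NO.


Form the n² = 16 superimposed pairs (L1[i][j], L2[i][j]), row by row (rows and columns indexed from 0):
row 0: (0,1) (2,0) (3,2) (1,3)
row 1: (2,0) (0,1) (1,3) (3,2)
row 2: (3,2) (1,3) (0,1) (2,0)
row 3: (1,3) (3,2) (2,0) (0,1)
Orthogonality requires all 16 pairs distinct.
But the pair (2,0) repeats: cell (0,1) has L1 = 2, L2 = 0, and cell (1,0) has L1 = 2, L2 = 0.
A repeated pair means some other pair never occurs (only 4 distinct pairs out of 16), so the squares are not orthogonal.
Conclusion: NO.

NO


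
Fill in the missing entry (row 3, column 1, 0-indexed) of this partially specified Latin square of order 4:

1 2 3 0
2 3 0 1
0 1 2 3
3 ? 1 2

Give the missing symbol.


Row 3 contains symbols [1, 2, 3] — missing [0].
Column 1 contains symbols [1, 2, 3] — missing [0].
The missing symbol must appear in both missing sets; intersection = [0].
Therefore the hidden value is 0.

Missing value = 0.


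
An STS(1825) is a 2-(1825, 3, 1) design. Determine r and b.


An STS(v) is a 2-(v, 3, 1) BIBD: block size k = 3, λ = 1.
Replication: r(k − 1) = λ(v − 1) ⇒ r·2 = 1825 − 1 = 1824 ⇒ r = 912.
Block count: bk = vr ⇒ b·3 = 1825·912 = 1664400 ⇒ b = 554800.
(Check via b = v(v − 1)/6 = 1825·1824/6 = 3328800/6 = 554800.)

r = 912, b = 554800.


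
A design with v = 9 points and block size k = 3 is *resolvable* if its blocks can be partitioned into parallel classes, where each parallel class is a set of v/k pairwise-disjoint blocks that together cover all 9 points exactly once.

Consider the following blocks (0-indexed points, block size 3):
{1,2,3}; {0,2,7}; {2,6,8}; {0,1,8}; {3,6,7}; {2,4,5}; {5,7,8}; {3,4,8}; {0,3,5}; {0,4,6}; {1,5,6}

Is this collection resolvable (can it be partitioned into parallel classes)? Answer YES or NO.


v = 9, block size k = 3, number of blocks = 11.
For resolvability, blocks must partition into parallel classes of size v/k = 3.
Total blocks must therefore be a multiple of 3: 11 = 3·3 + 2 ⇒ not divisible ✗.
Resolvable? NO.

NO


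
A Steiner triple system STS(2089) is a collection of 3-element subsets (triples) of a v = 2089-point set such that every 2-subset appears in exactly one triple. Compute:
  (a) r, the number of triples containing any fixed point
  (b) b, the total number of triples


An STS(v) is a 2-(v, 3, 1) BIBD: block size k = 3, λ = 1.
Replication: r(k − 1) = λ(v − 1) ⇒ r·2 = 2089 − 1 = 2088 ⇒ r = 1044.
Block count: b = v(v − 1)/6 = 2089·2088/6 = 4361832/6 = 726972.
(Check via bk = vr: 726972·3 = 2180916 = 2089·1044 = 2180916 ✓.)

r = 1044, b = 726972.


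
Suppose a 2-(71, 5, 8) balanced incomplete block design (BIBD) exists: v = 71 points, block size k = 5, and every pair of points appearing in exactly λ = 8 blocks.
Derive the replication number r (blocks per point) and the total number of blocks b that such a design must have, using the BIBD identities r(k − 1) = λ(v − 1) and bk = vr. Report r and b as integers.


Any 2-(v, k, λ) BIBD satisfies two necessary conditions:
  (i)  Each point sits in r blocks, and counting incidences through any fixed point gives r(k − 1) = λ(v − 1), so r = λ(v − 1)/(k − 1).
  (ii) Total incidences bk = vr, so b = vr/k.
Step 1: r = λ(v − 1)/(k − 1) = 8·(71 − 1)/(5 − 1) = 8·70/4 = 560/4 = 140.
Step 2: b = vr/k = 71·140/5 = 9940/5 = 1988.
Check integrality: r = 140 ∈ Z ✓, b = 1988 ∈ Z ✓.
(These identities are necessary conditions: they determine r and b for any design with these parameters, but do not by themselves prove that one exists.)

r = 140, b = 1988.


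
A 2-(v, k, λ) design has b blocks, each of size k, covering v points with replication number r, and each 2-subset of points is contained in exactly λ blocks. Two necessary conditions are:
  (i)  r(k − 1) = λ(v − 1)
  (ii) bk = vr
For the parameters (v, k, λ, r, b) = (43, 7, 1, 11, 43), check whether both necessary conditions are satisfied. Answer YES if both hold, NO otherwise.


Condition (i): r(k − 1) = 11·6 = 66; λ(v − 1) = 1·42 = 42. Match? NO.
Condition (ii): bk = 43·7 = 301; vr = 43·11 = 473. Match? NO.
Both conditions hold? NO.

NO


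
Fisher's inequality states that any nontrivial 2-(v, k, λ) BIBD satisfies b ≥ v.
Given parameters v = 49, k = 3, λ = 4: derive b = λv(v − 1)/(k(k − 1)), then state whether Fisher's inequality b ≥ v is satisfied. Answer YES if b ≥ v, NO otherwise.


r = λ(v − 1)/(k − 1) = 4·48/2 = 96.
b = vr/k = 49·96/3 = 1568.
Fisher's inequality: b ≥ v ⇔ 1568 ≥ 49? YES.

YES


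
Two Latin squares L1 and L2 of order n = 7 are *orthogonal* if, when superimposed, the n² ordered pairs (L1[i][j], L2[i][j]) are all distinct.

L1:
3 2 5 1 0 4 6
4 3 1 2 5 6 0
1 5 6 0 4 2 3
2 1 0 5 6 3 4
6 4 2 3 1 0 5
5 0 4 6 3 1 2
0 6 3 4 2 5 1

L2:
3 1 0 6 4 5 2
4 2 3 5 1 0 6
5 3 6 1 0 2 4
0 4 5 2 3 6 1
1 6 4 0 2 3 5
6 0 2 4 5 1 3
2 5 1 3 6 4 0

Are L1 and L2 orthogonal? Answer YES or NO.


Form the n² = 49 superimposed pairs (L1[i][j], L2[i][j]), row by row (rows and columns indexed from 0):
row 0: (3,3) (2,1) (5,0) (1,6) (0,4) (4,5) (6,2)
row 1: (4,4) (3,2) (1,3) (2,5) (5,1) (6,0) (0,6)
row 2: (1,5) (5,3) (6,6) (0,1) (4,0) (2,2) (3,4)
row 3: (2,0) (1,4) (0,5) (5,2) (6,3) (3,6) (4,1)
row 4: (6,1) (4,6) (2,4) (3,0) (1,2) (0,3) (5,5)
row 5: (5,6) (0,0) (4,2) (6,4) (3,5) (1,1) (2,3)
row 6: (0,2) (6,5) (3,1) (4,3) (2,6) (5,4) (1,0)
Orthogonality requires all 49 pairs distinct.
Check by first coordinate: for each symbol s of L1, list the L2 entries in the n cells where L1 = s; they must all differ.
  L1 = 0: L2 entries (in reading order) 4, 6, 1, 5, 3, 0, 2 — all 7 distinct ✓
  L1 = 1: L2 entries (in reading order) 6, 3, 5, 4, 2, 1, 0 — all 7 distinct ✓
  L1 = 2: L2 entries (in reading order) 1, 5, 2, 0, 4, 3, 6 — all 7 distinct ✓
  L1 = 3: L2 entries (in reading order) 3, 2, 4, 6, 0, 5, 1 — all 7 distinct ✓
  L1 = 4: L2 entries (in reading order) 5, 4, 0, 1, 6, 2, 3 — all 7 distinct ✓
  L1 = 5: L2 entries (in reading order) 0, 1, 3, 2, 5, 6, 4 — all 7 distinct ✓
  L1 = 6: L2 entries (in reading order) 2, 0, 6, 3, 1, 4, 5 — all 7 distinct ✓
Every symbol of L1 meets every symbol of L2 exactly once, so all 49 pairs are distinct (49 of 49).
Conclusion: YES.

YES


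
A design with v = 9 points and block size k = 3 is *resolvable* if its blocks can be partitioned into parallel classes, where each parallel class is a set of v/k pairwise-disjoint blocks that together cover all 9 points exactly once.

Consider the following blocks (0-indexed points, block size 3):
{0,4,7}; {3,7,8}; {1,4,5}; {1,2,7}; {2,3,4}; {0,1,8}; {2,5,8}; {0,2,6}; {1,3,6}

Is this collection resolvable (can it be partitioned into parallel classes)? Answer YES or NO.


v = 9, block size k = 3, number of blocks = 9.
For resolvability, blocks must partition into parallel classes of size v/k = 3.
Total blocks must therefore be a multiple of 3: 9 = 3·3 + 0 ⇒ divisible ✓.
Consider block {1,2,7}. It intersects every other block in the collection, so no parallel class of size 3 can contain it.
Since every block must belong to some parallel class in a resolution, the collection cannot be partitioned into parallel classes.
Resolvable? NO.

NO


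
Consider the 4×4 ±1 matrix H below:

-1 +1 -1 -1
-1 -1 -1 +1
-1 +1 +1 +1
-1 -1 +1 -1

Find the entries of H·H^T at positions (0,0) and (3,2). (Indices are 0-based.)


Row 0 of H: [-1, 1, -1, -1].
Row 2 of H: [-1, 1, 1, 1].
Row 3 of H: [-1, -1, 1, -1].
(H·H^T)[0][0] = Σ_j H[0][j]·H[0][j] = (-1)² + (1)² + (-1)² + (-1)² = 1 + 1 + 1 + 1 = 4.
(H·H^T)[3][2] = Σ_j H[3][j]·H[2][j] = (-1)·(-1) + (-1)·(1) + (1)·(1) + (-1)·(1) = 1 + -1 + 1 + -1 = 0.
So rows 3 and 2 are orthogonal; the diagonal entry equals n = 4.

(0,0) entry = 4; (3,2) entry = 0.


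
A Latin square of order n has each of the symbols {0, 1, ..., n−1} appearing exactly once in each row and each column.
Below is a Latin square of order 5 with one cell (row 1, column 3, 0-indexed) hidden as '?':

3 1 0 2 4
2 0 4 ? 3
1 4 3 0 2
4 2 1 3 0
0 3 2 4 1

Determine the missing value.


Row 1 contains symbols [0, 2, 3, 4] — missing [1].
Column 3 contains symbols [0, 2, 3, 4] — missing [1].
The missing symbol must appear in both missing sets; intersection = [1].
Therefore the hidden value is 1.

Missing value = 1.


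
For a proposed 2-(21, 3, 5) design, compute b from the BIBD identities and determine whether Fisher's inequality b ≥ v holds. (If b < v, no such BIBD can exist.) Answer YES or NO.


b = λv(v − 1)/(k(k − 1)) = 5·21·20/(3·2) = 2100/6 = 350.
Compare with v = 21: b ≥ v, so Fisher's inequality holds.

YES


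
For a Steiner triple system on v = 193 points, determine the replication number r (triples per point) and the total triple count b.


An STS(v) is a 2-(v, 3, 1) BIBD: block size k = 3, λ = 1.
Replication: r(k − 1) = λ(v − 1) ⇒ r·2 = 193 − 1 = 192 ⇒ r = 96.
Block count: b = v(v − 1)/6 = 193·192/6 = 37056/6 = 6176.
(Check via bk = vr: 6176·3 = 18528 = 193·96 = 18528 ✓.)

r = 96, b = 6176.


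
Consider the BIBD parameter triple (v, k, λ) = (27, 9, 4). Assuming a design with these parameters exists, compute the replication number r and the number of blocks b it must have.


Any 2-(v, k, λ) BIBD satisfies two necessary conditions:
  (i)  Each point sits in r blocks, and counting incidences through any fixed point gives r(k − 1) = λ(v − 1), so r = λ(v − 1)/(k − 1).
  (ii) Total incidences bk = vr, so b = vr/k.
Step 1: r = λ(v − 1)/(k − 1) = 4·(27 − 1)/(9 − 1) = 4·26/8 = 104/8 = 13.
Step 2: b = vr/k = 27·13/9 = 351/9 = 39.
Check integrality: r = 13 ∈ Z ✓, b = 39 ∈ Z ✓.
(These identities are necessary conditions: they determine r and b for any design with these parameters, but do not by themselves prove that one exists.)

r = 13, b = 39.


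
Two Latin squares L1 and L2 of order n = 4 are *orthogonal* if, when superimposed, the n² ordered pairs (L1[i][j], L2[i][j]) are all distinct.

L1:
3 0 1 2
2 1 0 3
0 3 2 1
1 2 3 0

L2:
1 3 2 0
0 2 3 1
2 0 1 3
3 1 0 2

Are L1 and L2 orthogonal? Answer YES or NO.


Form the n² = 16 superimposed pairs (L1[i][j], L2[i][j]), row by row (rows and columns indexed from 0):
row 0: (3,1) (0,3) (1,2) (2,0)
row 1: (2,0) (1,2) (0,3) (3,1)
row 2: (0,2) (3,0) (2,1) (1,3)
row 3: (1,3) (2,1) (3,0) (0,2)
Orthogonality requires all 16 pairs distinct.
But the pair (2,0) repeats: cell (0,3) has L1 = 2, L2 = 0, and cell (1,0) has L1 = 2, L2 = 0.
A repeated pair means some other pair never occurs (only 8 distinct pairs out of 16), so the squares are not orthogonal.
Conclusion: NO.

NO


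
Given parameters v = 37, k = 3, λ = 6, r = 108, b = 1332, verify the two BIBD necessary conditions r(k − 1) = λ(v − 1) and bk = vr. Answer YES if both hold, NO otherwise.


Condition (i): r(k − 1) = 108·2 = 216; λ(v − 1) = 6·36 = 216. Match? YES.
Condition (ii): bk = 1332·3 = 3996; vr = 37·108 = 3996. Match? YES.
Both conditions hold? YES.

YES


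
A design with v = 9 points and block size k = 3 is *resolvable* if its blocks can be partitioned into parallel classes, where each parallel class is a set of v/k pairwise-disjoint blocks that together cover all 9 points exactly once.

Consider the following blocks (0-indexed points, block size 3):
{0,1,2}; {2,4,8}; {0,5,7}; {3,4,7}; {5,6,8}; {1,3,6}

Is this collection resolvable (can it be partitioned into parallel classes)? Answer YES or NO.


v = 9, block size k = 3, number of blocks = 6.
For resolvability, blocks must partition into parallel classes of size v/k = 3.
Total blocks must therefore be a multiple of 3: 6 = 3·2 + 0 ⇒ divisible ✓.
Greedy packing gives 2 candidate class(es). Each should be a full parallel class (size 3, covers all 9 points).
  Class 1 (3 blocks): {0,1,2}; {3,4,7}; {5,6,8}. Points covered: [0, 1, 2, 3, 4, 5, 6, 7, 8].
  Class 2 (3 blocks): {2,4,8}; {0,5,7}; {1,3,6}. Points covered: [0, 1, 2, 3, 4, 5, 6, 7, 8].
All classes full (size 3)? YES. All classes cover every point? YES.
Resolvable? YES.

YES


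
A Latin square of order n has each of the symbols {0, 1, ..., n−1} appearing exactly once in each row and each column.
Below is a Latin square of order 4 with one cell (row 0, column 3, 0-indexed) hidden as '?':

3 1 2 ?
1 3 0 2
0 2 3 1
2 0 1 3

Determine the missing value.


Row 0 contains symbols [1, 2, 3] — missing [0].
Column 3 contains symbols [1, 2, 3] — missing [0].
The missing symbol must appear in both missing sets; intersection = [0].
Therefore the hidden value is 0.

Missing value = 0.


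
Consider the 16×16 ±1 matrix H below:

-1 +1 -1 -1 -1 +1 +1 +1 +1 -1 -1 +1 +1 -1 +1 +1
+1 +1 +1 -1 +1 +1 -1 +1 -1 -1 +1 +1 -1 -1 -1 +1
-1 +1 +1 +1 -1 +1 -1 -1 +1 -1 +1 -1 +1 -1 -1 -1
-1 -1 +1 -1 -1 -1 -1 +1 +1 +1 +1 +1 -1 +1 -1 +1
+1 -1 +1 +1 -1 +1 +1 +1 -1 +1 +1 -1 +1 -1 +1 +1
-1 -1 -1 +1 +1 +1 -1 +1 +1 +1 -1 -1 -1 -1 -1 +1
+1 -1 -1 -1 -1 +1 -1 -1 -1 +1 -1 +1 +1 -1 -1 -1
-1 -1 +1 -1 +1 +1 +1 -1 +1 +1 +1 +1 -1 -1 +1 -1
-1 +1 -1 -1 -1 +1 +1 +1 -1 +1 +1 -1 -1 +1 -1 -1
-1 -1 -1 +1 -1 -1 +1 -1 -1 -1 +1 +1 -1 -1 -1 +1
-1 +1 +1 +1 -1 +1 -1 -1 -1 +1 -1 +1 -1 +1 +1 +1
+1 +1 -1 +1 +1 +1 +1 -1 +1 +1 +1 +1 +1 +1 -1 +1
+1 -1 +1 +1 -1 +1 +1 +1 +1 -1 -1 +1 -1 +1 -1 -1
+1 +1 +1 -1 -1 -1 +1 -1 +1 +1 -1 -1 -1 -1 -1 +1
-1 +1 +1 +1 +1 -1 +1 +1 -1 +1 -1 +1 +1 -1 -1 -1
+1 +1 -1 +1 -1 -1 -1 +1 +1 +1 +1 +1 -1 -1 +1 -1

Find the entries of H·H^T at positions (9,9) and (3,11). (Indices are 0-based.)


Row 3 of H: [-1, -1, 1, -1, -1, -1, -1, 1, 1, 1, 1, 1, -1, 1, -1, 1].
Row 9 of H: [-1, -1, -1, 1, -1, -1, 1, -1, -1, -1, 1, 1, -1, -1, -1, 1].
Row 11 of H: [1, 1, -1, 1, 1, 1, 1, -1, 1, 1, 1, 1, 1, 1, -1, 1].
(H·H^T)[9][9] = Σ_j H[9][j]·H[9][j] = (-1)² + (-1)² + (-1)² + (1)² + (-1)² + (-1)² + (1)² + (-1)² + (-1)² + (-1)² + (1)² + (1)² + (-1)² + (-1)² + (-1)² + (1)² = 1 + 1 + 1 + 1 + 1 + 1 + 1 + 1 + 1 + 1 + 1 + 1 + 1 + 1 + 1 + 1 = 16.
(H·H^T)[3][11] = Σ_j H[3][j]·H[11][j] = (-1)·(1) + (-1)·(1) + (1)·(-1) + (-1)·(1) + (-1)·(1) + (-1)·(1) + (-1)·(1) + (1)·(-1) + (1)·(1) + (1)·(1) + (1)·(1) + (1)·(1) + (-1)·(1) + (1)·(1) + (-1)·(-1) + (1)·(1) = -1 + -1 + -1 + -1 + -1 + -1 + -1 + -1 + 1 + 1 + 1 + 1 + -1 + 1 + 1 + 1 = -2.
Rows 3 and 11 are not orthogonal (dot product = -2 ≠ 0), so H is not a Hadamard matrix.

(9,9) entry = 16; (3,11) entry = -2.


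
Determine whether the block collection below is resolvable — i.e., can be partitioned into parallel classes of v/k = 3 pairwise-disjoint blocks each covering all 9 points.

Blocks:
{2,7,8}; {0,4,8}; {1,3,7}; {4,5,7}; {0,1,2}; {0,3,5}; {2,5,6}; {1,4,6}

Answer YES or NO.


v = 9, block size k = 3, number of blocks = 8.
For resolvability, blocks must partition into parallel classes of size v/k = 3.
Total blocks must therefore be a multiple of 3: 8 = 3·2 + 2 ⇒ not divisible ✗.
Resolvable? NO.

NO


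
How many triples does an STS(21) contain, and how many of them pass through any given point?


An STS(v) is a 2-(v, 3, 1) BIBD: block size k = 3, λ = 1.
Replication: r(k − 1) = λ(v − 1) ⇒ r·2 = 21 − 1 = 20 ⇒ r = 10.
Block count: bk = vr ⇒ b·3 = 21·10 = 210 ⇒ b = 70.

r = 10, b = 70.


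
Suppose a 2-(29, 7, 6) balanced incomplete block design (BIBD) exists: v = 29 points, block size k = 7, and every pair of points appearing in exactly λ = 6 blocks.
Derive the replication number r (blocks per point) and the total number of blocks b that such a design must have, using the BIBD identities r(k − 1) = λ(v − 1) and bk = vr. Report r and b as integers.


Any 2-(v, k, λ) BIBD satisfies two necessary conditions:
  (i)  Each point sits in r blocks, and counting incidences through any fixed point gives r(k − 1) = λ(v − 1), so r = λ(v − 1)/(k − 1).
  (ii) Total incidences bk = vr, so b = vr/k.
Step 1: r = λ(v − 1)/(k − 1) = 6·(29 − 1)/(7 − 1) = 6·28/6 = 168/6 = 28.
Step 2: b = vr/k = 29·28/7 = 812/7 = 116.
Check integrality: r = 28 ∈ Z ✓, b = 116 ∈ Z ✓.
(These identities are necessary conditions: they determine r and b for any design with these parameters, but do not by themselves prove that one exists.)

r = 28, b = 116.


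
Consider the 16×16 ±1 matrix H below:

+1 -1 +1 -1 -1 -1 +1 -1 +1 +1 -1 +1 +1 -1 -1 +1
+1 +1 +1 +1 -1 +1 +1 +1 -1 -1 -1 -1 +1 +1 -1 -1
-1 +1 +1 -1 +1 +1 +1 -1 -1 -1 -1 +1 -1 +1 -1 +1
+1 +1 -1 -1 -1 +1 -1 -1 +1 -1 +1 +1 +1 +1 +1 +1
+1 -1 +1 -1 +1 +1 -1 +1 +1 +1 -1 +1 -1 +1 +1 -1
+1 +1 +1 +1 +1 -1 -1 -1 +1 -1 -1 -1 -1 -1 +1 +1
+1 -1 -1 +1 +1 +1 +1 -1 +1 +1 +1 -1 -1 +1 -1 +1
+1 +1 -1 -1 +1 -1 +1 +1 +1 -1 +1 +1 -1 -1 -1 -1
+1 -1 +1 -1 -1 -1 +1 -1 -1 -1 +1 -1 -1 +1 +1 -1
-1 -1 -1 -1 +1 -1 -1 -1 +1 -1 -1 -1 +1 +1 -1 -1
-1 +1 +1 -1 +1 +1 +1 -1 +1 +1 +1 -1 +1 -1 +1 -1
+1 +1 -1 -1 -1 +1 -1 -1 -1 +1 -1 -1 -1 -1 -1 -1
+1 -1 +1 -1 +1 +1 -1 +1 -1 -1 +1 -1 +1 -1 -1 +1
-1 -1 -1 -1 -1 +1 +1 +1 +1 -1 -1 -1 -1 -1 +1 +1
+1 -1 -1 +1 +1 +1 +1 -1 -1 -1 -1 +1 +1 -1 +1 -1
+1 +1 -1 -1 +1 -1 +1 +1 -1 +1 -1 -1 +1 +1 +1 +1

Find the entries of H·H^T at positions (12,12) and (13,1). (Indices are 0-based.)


Row 1 of H: [1, 1, 1, 1, -1, 1, 1, 1, -1, -1, -1, -1, 1, 1, -1, -1].
Row 12 of H: [1, -1, 1, -1, 1, 1, -1, 1, -1, -1, 1, -1, 1, -1, -1, 1].
Row 13 of H: [-1, -1, -1, -1, -1, 1, 1, 1, 1, -1, -1, -1, -1, -1, 1, 1].
(H·H^T)[12][12] = Σ_j H[12][j]·H[12][j] = (1)² + (-1)² + (1)² + (-1)² + (1)² + (1)² + (-1)² + (1)² + (-1)² + (-1)² + (1)² + (-1)² + (1)² + (-1)² + (-1)² + (1)² = 1 + 1 + 1 + 1 + 1 + 1 + 1 + 1 + 1 + 1 + 1 + 1 + 1 + 1 + 1 + 1 = 16.
(H·H^T)[13][1] = Σ_j H[13][j]·H[1][j] = (-1)·(1) + (-1)·(1) + (-1)·(1) + (-1)·(1) + (-1)·(-1) + (1)·(1) + (1)·(1) + (1)·(1) + (1)·(-1) + (-1)·(-1) + (-1)·(-1) + (-1)·(-1) + (-1)·(1) + (-1)·(1) + (1)·(-1) + (1)·(-1) = -1 + -1 + -1 + -1 + 1 + 1 + 1 + 1 + -1 + 1 + 1 + 1 + -1 + -1 + -1 + -1 = -2.
Rows 13 and 1 are not orthogonal (dot product = -2 ≠ 0), so H is not a Hadamard matrix.

(12,12) entry = 16; (13,1) entry = -2.


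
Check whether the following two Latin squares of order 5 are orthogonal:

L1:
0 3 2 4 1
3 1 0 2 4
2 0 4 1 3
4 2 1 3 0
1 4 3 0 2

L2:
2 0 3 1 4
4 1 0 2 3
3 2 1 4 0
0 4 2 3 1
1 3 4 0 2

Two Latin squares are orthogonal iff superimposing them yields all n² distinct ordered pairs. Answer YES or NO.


Form the n² = 25 superimposed pairs (L1[i][j], L2[i][j]), row by row (rows and columns indexed from 0):
row 0: (0,2) (3,0) (2,3) (4,1) (1,4)
row 1: (3,4) (1,1) (0,0) (2,2) (4,3)
row 2: (2,3) (0,2) (4,1) (1,4) (3,0)
row 3: (4,0) (2,4) (1,2) (3,3) (0,1)
row 4: (1,1) (4,3) (3,4) (0,0) (2,2)
Orthogonality requires all 25 pairs distinct.
But the pair (2,3) repeats: cell (0,2) has L1 = 2, L2 = 3, and cell (2,0) has L1 = 2, L2 = 3.
A repeated pair means some other pair never occurs (only 15 distinct pairs out of 25), so the squares are not orthogonal.
Conclusion: NO.

NO


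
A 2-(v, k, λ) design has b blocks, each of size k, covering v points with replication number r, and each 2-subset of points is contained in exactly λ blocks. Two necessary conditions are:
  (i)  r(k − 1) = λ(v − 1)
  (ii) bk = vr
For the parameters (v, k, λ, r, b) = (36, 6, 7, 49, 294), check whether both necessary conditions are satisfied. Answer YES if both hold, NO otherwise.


Condition (i): r(k − 1) = 49·5 = 245; λ(v − 1) = 7·35 = 245. Match? YES.
Condition (ii): bk = 294·6 = 1764; vr = 36·49 = 1764. Match? YES.
Both conditions hold? YES.

YES


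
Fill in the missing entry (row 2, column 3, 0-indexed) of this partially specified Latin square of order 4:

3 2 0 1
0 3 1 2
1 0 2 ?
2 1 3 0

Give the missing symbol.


Row 2 contains symbols [0, 1, 2] — missing [3].
Column 3 contains symbols [0, 1, 2] — missing [3].
The missing symbol must appear in both missing sets; intersection = [3].
Therefore the hidden value is 3.

Missing value = 3.


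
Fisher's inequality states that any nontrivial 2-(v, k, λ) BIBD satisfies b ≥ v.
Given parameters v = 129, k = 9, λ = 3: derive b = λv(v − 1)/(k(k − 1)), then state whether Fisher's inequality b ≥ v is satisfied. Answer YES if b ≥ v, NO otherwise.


r = λ(v − 1)/(k − 1) = 3·128/8 = 48.
b = vr/k = 129·48/9 = 688.
Fisher's inequality: b ≥ v ⇔ 688 ≥ 129? YES.

YES


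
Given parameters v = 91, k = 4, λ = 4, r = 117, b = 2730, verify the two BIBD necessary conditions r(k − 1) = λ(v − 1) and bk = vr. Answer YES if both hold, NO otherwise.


Condition (i): r(k − 1) = 117·3 = 351; λ(v − 1) = 4·90 = 360. Match? NO.
Condition (ii): bk = 2730·4 = 10920; vr = 91·117 = 10647. Match? NO.
Both conditions hold? NO.

NO


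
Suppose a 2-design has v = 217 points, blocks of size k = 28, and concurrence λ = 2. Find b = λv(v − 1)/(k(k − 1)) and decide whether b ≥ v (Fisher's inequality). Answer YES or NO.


r = λ(v − 1)/(k − 1) = 2·216/27 = 16.
b = vr/k = 217·16/28 = 124.
Fisher's inequality: b ≥ v ⇔ 124 ≥ 217? NO.

NO


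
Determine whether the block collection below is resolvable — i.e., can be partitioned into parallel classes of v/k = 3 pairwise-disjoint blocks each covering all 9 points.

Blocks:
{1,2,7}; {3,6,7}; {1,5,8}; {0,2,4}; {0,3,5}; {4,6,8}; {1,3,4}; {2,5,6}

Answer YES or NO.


v = 9, block size k = 3, number of blocks = 8.
For resolvability, blocks must partition into parallel classes of size v/k = 3.
Total blocks must therefore be a multiple of 3: 8 = 3·2 + 2 ⇒ not divisible ✗.
Resolvable? NO.

NO


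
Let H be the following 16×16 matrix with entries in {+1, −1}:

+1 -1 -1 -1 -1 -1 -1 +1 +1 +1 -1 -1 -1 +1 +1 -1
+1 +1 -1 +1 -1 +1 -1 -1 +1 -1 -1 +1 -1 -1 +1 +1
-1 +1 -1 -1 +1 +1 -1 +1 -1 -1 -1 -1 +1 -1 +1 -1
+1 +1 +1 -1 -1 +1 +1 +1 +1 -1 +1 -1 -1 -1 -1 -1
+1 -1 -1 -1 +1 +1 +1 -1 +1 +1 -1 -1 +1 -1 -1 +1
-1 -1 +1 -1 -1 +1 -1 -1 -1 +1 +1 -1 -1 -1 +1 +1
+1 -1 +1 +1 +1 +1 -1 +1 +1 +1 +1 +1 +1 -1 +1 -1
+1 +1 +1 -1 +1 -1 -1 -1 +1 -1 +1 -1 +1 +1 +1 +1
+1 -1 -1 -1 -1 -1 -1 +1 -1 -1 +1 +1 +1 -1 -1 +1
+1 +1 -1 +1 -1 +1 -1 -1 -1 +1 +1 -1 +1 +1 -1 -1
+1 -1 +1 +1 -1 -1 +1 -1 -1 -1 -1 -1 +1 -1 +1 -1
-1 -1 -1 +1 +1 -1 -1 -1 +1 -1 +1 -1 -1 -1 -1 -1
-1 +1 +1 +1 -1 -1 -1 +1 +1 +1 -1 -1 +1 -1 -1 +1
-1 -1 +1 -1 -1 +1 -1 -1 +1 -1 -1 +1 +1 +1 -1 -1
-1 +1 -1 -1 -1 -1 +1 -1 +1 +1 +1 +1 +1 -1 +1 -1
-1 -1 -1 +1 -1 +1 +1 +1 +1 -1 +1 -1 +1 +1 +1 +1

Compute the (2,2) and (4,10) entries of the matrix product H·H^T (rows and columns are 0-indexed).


Row 2 of H: [-1, 1, -1, -1, 1, 1, -1, 1, -1, -1, -1, -1, 1, -1, 1, -1].
Row 4 of H: [1, -1, -1, -1, 1, 1, 1, -1, 1, 1, -1, -1, 1, -1, -1, 1].
Row 10 of H: [1, -1, 1, 1, -1, -1, 1, -1, -1, -1, -1, -1, 1, -1, 1, -1].
(H·H^T)[2][2] = Σ_j H[2][j]·H[2][j] = (-1)² + (1)² + (-1)² + (-1)² + (1)² + (1)² + (-1)² + (1)² + (-1)² + (-1)² + (-1)² + (-1)² + (1)² + (-1)² + (1)² + (-1)² = 1 + 1 + 1 + 1 + 1 + 1 + 1 + 1 + 1 + 1 + 1 + 1 + 1 + 1 + 1 + 1 = 16.
(H·H^T)[4][10] = Σ_j H[4][j]·H[10][j] = (1)·(1) + (-1)·(-1) + (-1)·(1) + (-1)·(1) + (1)·(-1) + (1)·(-1) + (1)·(1) + (-1)·(-1) + (1)·(-1) + (1)·(-1) + (-1)·(-1) + (-1)·(-1) + (1)·(1) + (-1)·(-1) + (-1)·(1) + (1)·(-1) = 1 + 1 + -1 + -1 + -1 + -1 + 1 + 1 + -1 + -1 + 1 + 1 + 1 + 1 + -1 + -1 = 0.
So rows 4 and 10 are orthogonal; the diagonal entry equals n = 16.

(2,2) entry = 16; (4,10) entry = 0.


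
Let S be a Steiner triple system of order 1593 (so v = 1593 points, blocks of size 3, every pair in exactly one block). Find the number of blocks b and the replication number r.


An STS(v) is a 2-(v, 3, 1) BIBD: block size k = 3, λ = 1.
Replication: r(k − 1) = λ(v − 1) ⇒ r·2 = 1593 − 1 = 1592 ⇒ r = 796.
Block count: bk = vr ⇒ b·3 = 1593·796 = 1268028 ⇒ b = 422676.

r = 796, b = 422676.


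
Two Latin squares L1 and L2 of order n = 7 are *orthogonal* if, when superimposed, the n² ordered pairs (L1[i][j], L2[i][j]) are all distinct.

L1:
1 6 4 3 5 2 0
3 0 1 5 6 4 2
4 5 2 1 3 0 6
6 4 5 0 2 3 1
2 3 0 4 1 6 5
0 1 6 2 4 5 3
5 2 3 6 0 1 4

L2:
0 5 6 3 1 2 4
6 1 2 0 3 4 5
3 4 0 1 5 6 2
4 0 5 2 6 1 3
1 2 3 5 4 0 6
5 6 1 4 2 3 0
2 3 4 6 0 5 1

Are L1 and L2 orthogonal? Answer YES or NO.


Form the n² = 49 superimposed pairs (L1[i][j], L2[i][j]), row by row (rows and columns indexed from 0):
row 0: (1,0) (6,5) (4,6) (3,3) (5,1) (2,2) (0,4)
row 1: (3,6) (0,1) (1,2) (5,0) (6,3) (4,4) (2,5)
row 2: (4,3) (5,4) (2,0) (1,1) (3,5) (0,6) (6,2)
row 3: (6,4) (4,0) (5,5) (0,2) (2,6) (3,1) (1,3)
row 4: (2,1) (3,2) (0,3) (4,5) (1,4) (6,0) (5,6)
row 5: (0,5) (1,6) (6,1) (2,4) (4,2) (5,3) (3,0)
row 6: (5,2) (2,3) (3,4) (6,6) (0,0) (1,5) (4,1)
Orthogonality requires all 49 pairs distinct.
Check by first coordinate: for each symbol s of L1, list the L2 entries in the n cells where L1 = s; they must all differ.
  L1 = 0: L2 entries (in reading order) 4, 1, 6, 2, 3, 5, 0 — all 7 distinct ✓
  L1 = 1: L2 entries (in reading order) 0, 2, 1, 3, 4, 6, 5 — all 7 distinct ✓
  L1 = 2: L2 entries (in reading order) 2, 5, 0, 6, 1, 4, 3 — all 7 distinct ✓
  L1 = 3: L2 entries (in reading order) 3, 6, 5, 1, 2, 0, 4 — all 7 distinct ✓
  L1 = 4: L2 entries (in reading order) 6, 4, 3, 0, 5, 2, 1 — all 7 distinct ✓
  L1 = 5: L2 entries (in reading order) 1, 0, 4, 5, 6, 3, 2 — all 7 distinct ✓
  L1 = 6: L2 entries (in reading order) 5, 3, 2, 4, 0, 1, 6 — all 7 distinct ✓
Every symbol of L1 meets every symbol of L2 exactly once, so all 49 pairs are distinct (49 of 49).
Conclusion: YES.

YES


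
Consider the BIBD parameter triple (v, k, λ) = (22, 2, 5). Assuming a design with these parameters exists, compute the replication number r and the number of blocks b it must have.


Any 2-(v, k, λ) BIBD satisfies two necessary conditions:
  (i)  Each point sits in r blocks, and counting incidences through any fixed point gives r(k − 1) = λ(v − 1), so r = λ(v − 1)/(k − 1).
  (ii) Total incidences bk = vr, so b = vr/k.
Step 1: r = λ(v − 1)/(k − 1) = 5·(22 − 1)/(2 − 1) = 5·21/1 = 105/1 = 105.
Step 2: b = vr/k = 22·105/2 = 2310/2 = 1155.
Check integrality: r = 105 ∈ Z ✓, b = 1155 ∈ Z ✓.
(These identities are necessary conditions: they determine r and b for any design with these parameters, but do not by themselves prove that one exists.)

r = 105, b = 1155.


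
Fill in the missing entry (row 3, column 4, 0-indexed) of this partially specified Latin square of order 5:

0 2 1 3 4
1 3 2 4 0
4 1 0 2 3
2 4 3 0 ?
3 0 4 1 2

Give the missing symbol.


Row 3 contains symbols [0, 2, 3, 4] — missing [1].
Column 4 contains symbols [0, 2, 3, 4] — missing [1].
The missing symbol must appear in both missing sets; intersection = [1].
Therefore the hidden value is 1.

Missing value = 1.


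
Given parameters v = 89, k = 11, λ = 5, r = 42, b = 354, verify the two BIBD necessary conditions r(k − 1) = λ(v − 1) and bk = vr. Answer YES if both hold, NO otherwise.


Condition (i): r(k − 1) = 42·10 = 420; λ(v − 1) = 5·88 = 440. Match? NO.
Condition (ii): bk = 354·11 = 3894; vr = 89·42 = 3738. Match? NO.
Both conditions hold? NO.

NO


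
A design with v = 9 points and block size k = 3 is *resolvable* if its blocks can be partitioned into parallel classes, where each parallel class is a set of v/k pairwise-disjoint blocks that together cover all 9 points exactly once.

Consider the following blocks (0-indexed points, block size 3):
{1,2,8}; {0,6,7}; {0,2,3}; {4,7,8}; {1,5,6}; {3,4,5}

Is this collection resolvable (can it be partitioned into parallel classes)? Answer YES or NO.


v = 9, block size k = 3, number of blocks = 6.
For resolvability, blocks must partition into parallel classes of size v/k = 3.
Total blocks must therefore be a multiple of 3: 6 = 3·2 + 0 ⇒ divisible ✓.
Greedy packing gives 2 candidate class(es). Each should be a full parallel class (size 3, covers all 9 points).
  Class 1 (3 blocks): {1,2,8}; {0,6,7}; {3,4,5}. Points covered: [0, 1, 2, 3, 4, 5, 6, 7, 8].
  Class 2 (3 blocks): {0,2,3}; {4,7,8}; {1,5,6}. Points covered: [0, 1, 2, 3, 4, 5, 6, 7, 8].
All classes full (size 3)? YES. All classes cover every point? YES.
Resolvable? YES.

YES


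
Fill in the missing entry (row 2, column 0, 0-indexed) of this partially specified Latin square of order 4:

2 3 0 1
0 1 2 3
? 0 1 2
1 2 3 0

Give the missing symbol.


Row 2 contains symbols [0, 1, 2] — missing [3].
Column 0 contains symbols [0, 1, 2] — missing [3].
The missing symbol must appear in both missing sets; intersection = [3].
Therefore the hidden value is 3.

Missing value = 3.


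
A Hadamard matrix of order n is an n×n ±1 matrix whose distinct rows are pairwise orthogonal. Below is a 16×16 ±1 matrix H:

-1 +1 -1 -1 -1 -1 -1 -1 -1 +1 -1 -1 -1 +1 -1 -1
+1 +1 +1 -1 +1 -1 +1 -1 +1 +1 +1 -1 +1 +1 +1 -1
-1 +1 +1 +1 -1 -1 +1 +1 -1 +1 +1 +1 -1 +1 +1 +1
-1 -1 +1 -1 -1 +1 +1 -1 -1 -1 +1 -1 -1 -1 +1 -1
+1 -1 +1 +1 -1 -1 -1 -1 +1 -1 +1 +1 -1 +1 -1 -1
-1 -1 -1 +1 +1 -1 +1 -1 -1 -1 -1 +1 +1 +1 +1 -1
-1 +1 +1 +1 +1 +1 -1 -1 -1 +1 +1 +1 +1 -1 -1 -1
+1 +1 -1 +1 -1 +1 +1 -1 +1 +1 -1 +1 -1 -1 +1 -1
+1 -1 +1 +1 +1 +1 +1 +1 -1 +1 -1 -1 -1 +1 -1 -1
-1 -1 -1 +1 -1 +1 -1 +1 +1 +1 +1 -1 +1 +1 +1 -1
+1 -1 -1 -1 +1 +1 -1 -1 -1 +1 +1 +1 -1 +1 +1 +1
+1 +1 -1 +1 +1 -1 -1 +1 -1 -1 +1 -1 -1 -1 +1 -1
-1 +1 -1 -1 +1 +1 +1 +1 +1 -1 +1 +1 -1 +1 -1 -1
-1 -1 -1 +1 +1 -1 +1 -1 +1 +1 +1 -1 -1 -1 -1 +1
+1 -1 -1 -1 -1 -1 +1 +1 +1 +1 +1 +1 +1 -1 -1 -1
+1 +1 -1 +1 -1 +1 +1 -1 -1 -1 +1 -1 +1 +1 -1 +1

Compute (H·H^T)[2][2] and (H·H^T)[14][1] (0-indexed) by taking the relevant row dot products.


Row 1 of H: [1, 1, 1, -1, 1, -1, 1, -1, 1, 1, 1, -1, 1, 1, 1, -1].
Row 2 of H: [-1, 1, 1, 1, -1, -1, 1, 1, -1, 1, 1, 1, -1, 1, 1, 1].
Row 14 of H: [1, -1, -1, -1, -1, -1, 1, 1, 1, 1, 1, 1, 1, -1, -1, -1].
(H·H^T)[2][2] = Σ_j H[2][j]·H[2][j] = (-1)² + (1)² + (1)² + (1)² + (-1)² + (-1)² + (1)² + (1)² + (-1)² + (1)² + (1)² + (1)² + (-1)² + (1)² + (1)² + (1)² = 1 + 1 + 1 + 1 + 1 + 1 + 1 + 1 + 1 + 1 + 1 + 1 + 1 + 1 + 1 + 1 = 16.
(H·H^T)[14][1] = Σ_j H[14][j]·H[1][j] = (1)·(1) + (-1)·(1) + (-1)·(1) + (-1)·(-1) + (-1)·(1) + (-1)·(-1) + (1)·(1) + (1)·(-1) + (1)·(1) + (1)·(1) + (1)·(1) + (1)·(-1) + (1)·(1) + (-1)·(1) + (-1)·(1) + (-1)·(-1) = 1 + -1 + -1 + 1 + -1 + 1 + 1 + -1 + 1 + 1 + 1 + -1 + 1 + -1 + -1 + 1 = 2.
Rows 14 and 1 are not orthogonal (dot product = 2 ≠ 0), so H is not a Hadamard matrix.

(2,2) entry = 16; (14,1) entry = 2.


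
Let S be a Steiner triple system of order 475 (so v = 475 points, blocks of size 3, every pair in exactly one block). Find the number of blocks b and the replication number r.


An STS(v) is a 2-(v, 3, 1) BIBD: block size k = 3, λ = 1.
Replication: r(k − 1) = λ(v − 1) ⇒ r·2 = 475 − 1 = 474 ⇒ r = 237.
Block count: bk = vr ⇒ b·3 = 475·237 = 112575 ⇒ b = 37525.
(Check via b = v(v − 1)/6 = 475·474/6 = 225150/6 = 37525.)

r = 237, b = 37525.


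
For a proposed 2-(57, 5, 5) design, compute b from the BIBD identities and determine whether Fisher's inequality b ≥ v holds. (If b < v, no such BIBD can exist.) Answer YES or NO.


r = λ(v − 1)/(k − 1) = 5·56/4 = 70.
b = vr/k = 57·70/5 = 798.
Fisher's inequality: b ≥ v ⇔ 798 ≥ 57? YES.

YES


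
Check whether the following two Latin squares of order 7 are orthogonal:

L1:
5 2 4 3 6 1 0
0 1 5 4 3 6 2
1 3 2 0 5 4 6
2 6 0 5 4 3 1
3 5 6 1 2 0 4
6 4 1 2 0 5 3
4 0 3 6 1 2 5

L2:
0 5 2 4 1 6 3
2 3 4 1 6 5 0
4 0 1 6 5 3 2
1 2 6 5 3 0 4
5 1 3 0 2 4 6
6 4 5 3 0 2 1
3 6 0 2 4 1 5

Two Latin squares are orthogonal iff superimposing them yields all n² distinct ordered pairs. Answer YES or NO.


Form the n² = 49 superimposed pairs (L1[i][j], L2[i][j]), row by row (rows and columns indexed from 0):
row 0: (5,0) (2,5) (4,2) (3,4) (6,1) (1,6) (0,3)
row 1: (0,2) (1,3) (5,4) (4,1) (3,6) (6,5) (2,0)
row 2: (1,4) (3,0) (2,1) (0,6) (5,5) (4,3) (6,2)
row 3: (2,1) (6,2) (0,6) (5,5) (4,3) (3,0) (1,4)
row 4: (3,5) (5,1) (6,3) (1,0) (2,2) (0,4) (4,6)
row 5: (6,6) (4,4) (1,5) (2,3) (0,0) (5,2) (3,1)
row 6: (4,3) (0,6) (3,0) (6,2) (1,4) (2,1) (5,5)
Orthogonality requires all 49 pairs distinct.
But the pair (2,1) repeats: cell (2,2) has L1 = 2, L2 = 1, and cell (3,0) has L1 = 2, L2 = 1.
A repeated pair means some other pair never occurs (only 35 distinct pairs out of 49), so the squares are not orthogonal.
Conclusion: NO.

NO


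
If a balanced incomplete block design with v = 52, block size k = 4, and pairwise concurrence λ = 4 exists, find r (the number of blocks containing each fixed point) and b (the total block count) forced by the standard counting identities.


Any 2-(v, k, λ) BIBD satisfies two necessary conditions:
  (i)  Each point sits in r blocks, and counting incidences through any fixed point gives r(k − 1) = λ(v − 1), so r = λ(v − 1)/(k − 1).
  (ii) Total incidences bk = vr, so b = vr/k.
Step 1: r = λ(v − 1)/(k − 1) = 4·(52 − 1)/(4 − 1) = 4·51/3 = 204/3 = 68.
Step 2: b = vr/k = 52·68/4 = 3536/4 = 884.
Check integrality: r = 68 ∈ Z ✓, b = 884 ∈ Z ✓.
(These identities are necessary conditions: they determine r and b for any design with these parameters, but do not by themselves prove that one exists.)

r = 68, b = 884.


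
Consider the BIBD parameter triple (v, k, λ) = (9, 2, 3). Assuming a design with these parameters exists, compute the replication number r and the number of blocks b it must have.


Any 2-(v, k, λ) BIBD satisfies two necessary conditions:
  (i)  Each point sits in r blocks, and counting incidences through any fixed point gives r(k − 1) = λ(v − 1), so r = λ(v − 1)/(k − 1).
  (ii) Total incidences bk = vr, so b = vr/k.
Step 1: r = λ(v − 1)/(k − 1) = 3·(9 − 1)/(2 − 1) = 3·8/1 = 24/1 = 24.
Step 2: b = vr/k = 9·24/2 = 216/2 = 108.
Check integrality: r = 24 ∈ Z ✓, b = 108 ∈ Z ✓.
(These identities are necessary conditions: they determine r and b for any design with these parameters, but do not by themselves prove that one exists.)

r = 24, b = 108.


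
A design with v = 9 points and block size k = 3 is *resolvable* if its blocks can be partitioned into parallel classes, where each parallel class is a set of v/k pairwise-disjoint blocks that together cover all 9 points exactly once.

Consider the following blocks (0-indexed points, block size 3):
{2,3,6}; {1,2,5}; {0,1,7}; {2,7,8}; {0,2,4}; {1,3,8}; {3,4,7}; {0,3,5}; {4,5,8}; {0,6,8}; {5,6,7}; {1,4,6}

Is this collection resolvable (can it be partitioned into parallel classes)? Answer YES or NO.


v = 9, block size k = 3, number of blocks = 12.
For resolvability, blocks must partition into parallel classes of size v/k = 3.
Total blocks must therefore be a multiple of 3: 12 = 3·4 + 0 ⇒ divisible ✓.
Greedy packing gives 4 candidate class(es). Each should be a full parallel class (size 3, covers all 9 points).
  Class 1 (3 blocks): {2,3,6}; {0,1,7}; {4,5,8}. Points covered: [0, 1, 2, 3, 4, 5, 6, 7, 8].
  Class 2 (3 blocks): {1,2,5}; {3,4,7}; {0,6,8}. Points covered: [0, 1, 2, 3, 4, 5, 6, 7, 8].
  Class 3 (3 blocks): {2,7,8}; {0,3,5}; {1,4,6}. Points covered: [0, 1, 2, 3, 4, 5, 6, 7, 8].
  Class 4 (3 blocks): {0,2,4}; {1,3,8}; {5,6,7}. Points covered: [0, 1, 2, 3, 4, 5, 6, 7, 8].
All classes full (size 3)? YES. All classes cover every point? YES.
Resolvable? YES.

YES


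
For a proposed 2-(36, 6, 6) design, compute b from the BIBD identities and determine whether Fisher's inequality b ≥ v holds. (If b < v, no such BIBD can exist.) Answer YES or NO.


b = λv(v − 1)/(k(k − 1)) = 6·36·35/(6·5) = 7560/30 = 252.
Compare with v = 36: b ≥ v, so Fisher's inequality holds.

YES


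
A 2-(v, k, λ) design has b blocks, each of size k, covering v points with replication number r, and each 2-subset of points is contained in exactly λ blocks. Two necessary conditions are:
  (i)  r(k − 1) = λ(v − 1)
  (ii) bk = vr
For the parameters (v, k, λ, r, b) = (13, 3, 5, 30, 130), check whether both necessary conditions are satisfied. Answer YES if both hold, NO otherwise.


Condition (i): r(k − 1) = 30·2 = 60; λ(v − 1) = 5·12 = 60. Match? YES.
Condition (ii): bk = 130·3 = 390; vr = 13·30 = 390. Match? YES.
Both conditions hold? YES.

YES


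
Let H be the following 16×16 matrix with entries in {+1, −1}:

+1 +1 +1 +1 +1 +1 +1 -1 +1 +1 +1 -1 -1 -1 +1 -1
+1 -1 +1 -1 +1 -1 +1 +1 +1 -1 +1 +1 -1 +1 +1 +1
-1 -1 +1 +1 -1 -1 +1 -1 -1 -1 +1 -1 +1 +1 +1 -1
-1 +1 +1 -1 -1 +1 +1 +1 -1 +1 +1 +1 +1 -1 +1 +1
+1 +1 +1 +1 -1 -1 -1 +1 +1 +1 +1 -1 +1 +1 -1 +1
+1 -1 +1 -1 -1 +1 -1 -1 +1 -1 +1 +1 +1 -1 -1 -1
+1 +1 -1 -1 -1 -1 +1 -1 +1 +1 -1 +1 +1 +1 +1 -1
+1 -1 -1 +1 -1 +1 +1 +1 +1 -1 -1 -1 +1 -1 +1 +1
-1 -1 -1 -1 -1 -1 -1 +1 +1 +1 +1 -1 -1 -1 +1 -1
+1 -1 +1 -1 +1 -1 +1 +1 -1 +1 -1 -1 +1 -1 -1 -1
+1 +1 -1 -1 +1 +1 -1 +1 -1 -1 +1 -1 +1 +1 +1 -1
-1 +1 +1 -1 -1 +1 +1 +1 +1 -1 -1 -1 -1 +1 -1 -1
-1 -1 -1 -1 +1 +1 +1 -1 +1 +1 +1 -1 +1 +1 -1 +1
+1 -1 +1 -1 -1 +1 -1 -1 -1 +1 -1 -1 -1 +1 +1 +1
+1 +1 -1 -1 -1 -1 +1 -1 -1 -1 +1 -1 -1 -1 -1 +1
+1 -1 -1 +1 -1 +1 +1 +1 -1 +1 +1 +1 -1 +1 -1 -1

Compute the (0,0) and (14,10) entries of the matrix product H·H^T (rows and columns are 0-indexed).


Row 0 of H: [1, 1, 1, 1, 1, 1, 1, -1, 1, 1, 1, -1, -1, -1, 1, -1].
Row 10 of H: [1, 1, -1, -1, 1, 1, -1, 1, -1, -1, 1, -1, 1, 1, 1, -1].
Row 14 of H: [1, 1, -1, -1, -1, -1, 1, -1, -1, -1, 1, -1, -1, -1, -1, 1].
(H·H^T)[0][0] = Σ_j H[0][j]·H[0][j] = (1)² + (1)² + (1)² + (1)² + (1)² + (1)² + (1)² + (-1)² + (1)² + (1)² + (1)² + (-1)² + (-1)² + (-1)² + (1)² + (-1)² = 1 + 1 + 1 + 1 + 1 + 1 + 1 + 1 + 1 + 1 + 1 + 1 + 1 + 1 + 1 + 1 = 16.
(H·H^T)[14][10] = Σ_j H[14][j]·H[10][j] = (1)·(1) + (1)·(1) + (-1)·(-1) + (-1)·(-1) + (-1)·(1) + (-1)·(1) + (1)·(-1) + (-1)·(1) + (-1)·(-1) + (-1)·(-1) + (1)·(1) + (-1)·(-1) + (-1)·(1) + (-1)·(1) + (-1)·(1) + (1)·(-1) = 1 + 1 + 1 + 1 + -1 + -1 + -1 + -1 + 1 + 1 + 1 + 1 + -1 + -1 + -1 + -1 = 0.
So rows 14 and 10 are orthogonal; the diagonal entry equals n = 16.

(0,0) entry = 16; (14,10) entry = 0.
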